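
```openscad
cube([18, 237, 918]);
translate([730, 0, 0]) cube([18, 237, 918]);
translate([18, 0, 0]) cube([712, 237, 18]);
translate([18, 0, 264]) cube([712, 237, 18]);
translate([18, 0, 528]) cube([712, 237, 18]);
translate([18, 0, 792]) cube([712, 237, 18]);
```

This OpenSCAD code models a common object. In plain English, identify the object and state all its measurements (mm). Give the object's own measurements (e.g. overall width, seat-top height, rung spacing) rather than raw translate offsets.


An open bookshelf. Two side panels, each 18 mm thick, 237 mm deep and 918 mm tall, stand 748 mm apart (outside-to-outside). Between them sit 4 shelves, each 18 mm thick and 237 mm deep, spanning the full gap between the sides. The bottom shelf rests on the floor (its underside at z = 0) and the clear gap between one shelf's top and the next shelf's underside is 246 mm.


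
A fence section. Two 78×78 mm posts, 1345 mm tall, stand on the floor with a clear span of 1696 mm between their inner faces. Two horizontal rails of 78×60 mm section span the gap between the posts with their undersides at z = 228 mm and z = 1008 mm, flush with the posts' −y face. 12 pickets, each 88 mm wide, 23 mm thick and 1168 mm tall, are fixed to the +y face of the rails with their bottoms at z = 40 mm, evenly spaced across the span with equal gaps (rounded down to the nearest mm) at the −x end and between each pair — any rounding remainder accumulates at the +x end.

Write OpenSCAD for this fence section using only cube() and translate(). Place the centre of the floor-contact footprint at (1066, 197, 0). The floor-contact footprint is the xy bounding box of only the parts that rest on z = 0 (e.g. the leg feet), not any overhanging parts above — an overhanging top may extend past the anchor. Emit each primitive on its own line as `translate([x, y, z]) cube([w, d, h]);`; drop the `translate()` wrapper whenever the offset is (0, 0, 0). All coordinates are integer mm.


translate([140, 158, 0]) cube([78, 78, 1345]);
translate([1914, 158, 0]) cube([78, 78, 1345]);
translate([218, 158, 228]) cube([1696, 78, 60]);
translate([218, 158, 1008]) cube([1696, 78, 60]);
translate([267, 236, 40]) cube([88, 23, 1168]);
translate([404, 236, 40]) cube([88, 23, 1168]);
translate([541, 236, 40]) cube([88, 23, 1168]);
translate([678, 236, 40]) cube([88, 23, 1168]);
translate([815, 236, 40]) cube([88, 23, 1168]);
translate([952, 236, 40]) cube([88, 23, 1168]);
translate([1089, 236, 40]) cube([88, 23, 1168]);
translate([1226, 236, 40]) cube([88, 23, 1168]);
translate([1363, 236, 40]) cube([88, 23, 1168]);
translate([1500, 236, 40]) cube([88, 23, 1168]);
translate([1637, 236, 40]) cube([88, 23, 1168]);
translate([1774, 236, 40]) cube([88, 23, 1168]);


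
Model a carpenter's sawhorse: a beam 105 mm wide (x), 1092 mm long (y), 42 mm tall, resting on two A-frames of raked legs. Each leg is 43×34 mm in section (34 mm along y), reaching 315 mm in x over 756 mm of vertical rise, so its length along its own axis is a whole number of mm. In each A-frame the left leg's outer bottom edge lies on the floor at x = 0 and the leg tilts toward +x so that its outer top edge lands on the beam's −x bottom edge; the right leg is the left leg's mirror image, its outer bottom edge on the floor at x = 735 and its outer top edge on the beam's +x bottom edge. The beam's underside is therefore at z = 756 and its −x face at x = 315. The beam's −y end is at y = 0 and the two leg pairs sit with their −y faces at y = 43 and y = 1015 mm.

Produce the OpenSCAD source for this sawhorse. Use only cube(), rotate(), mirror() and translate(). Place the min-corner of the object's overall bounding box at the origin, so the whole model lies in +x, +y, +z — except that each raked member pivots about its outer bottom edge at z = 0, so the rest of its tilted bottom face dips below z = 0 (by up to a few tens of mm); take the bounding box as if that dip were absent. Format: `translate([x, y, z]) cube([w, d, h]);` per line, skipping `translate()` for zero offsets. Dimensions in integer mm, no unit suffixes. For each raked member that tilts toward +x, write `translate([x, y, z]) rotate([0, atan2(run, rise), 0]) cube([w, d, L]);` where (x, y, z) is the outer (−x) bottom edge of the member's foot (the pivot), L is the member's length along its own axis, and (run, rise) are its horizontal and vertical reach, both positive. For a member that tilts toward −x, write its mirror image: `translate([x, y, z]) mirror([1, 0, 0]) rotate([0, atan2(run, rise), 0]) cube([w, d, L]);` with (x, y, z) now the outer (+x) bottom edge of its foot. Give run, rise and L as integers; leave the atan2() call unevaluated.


translate([315, 0, 756]) cube([105, 1092, 42]);
translate([0, 43, 0]) rotate([0, atan2(315, 756), 0]) cube([43, 34, 819]);
translate([735, 43, 0]) mirror([1, 0, 0]) rotate([0, atan2(315, 756), 0]) cube([43, 34, 819]);
translate([0, 1015, 0]) rotate([0, atan2(315, 756), 0]) cube([43, 34, 819]);
translate([735, 1015, 0]) mirror([1, 0, 0]) rotate([0, atan2(315, 756), 0]) cube([43, 34, 819]);


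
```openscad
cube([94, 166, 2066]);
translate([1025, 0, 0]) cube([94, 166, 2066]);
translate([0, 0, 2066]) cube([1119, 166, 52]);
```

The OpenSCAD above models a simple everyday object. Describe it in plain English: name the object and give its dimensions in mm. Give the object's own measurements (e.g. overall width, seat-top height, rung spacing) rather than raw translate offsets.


A door frame. The clear opening is 931 mm wide and 2066 mm high. Two 94 mm wide jambs, 166 mm deep, stand either side of the opening from the floor to the top of the opening. A 52 mm thick head sits across the top of both jambs, spanning the full outside width of the frame.


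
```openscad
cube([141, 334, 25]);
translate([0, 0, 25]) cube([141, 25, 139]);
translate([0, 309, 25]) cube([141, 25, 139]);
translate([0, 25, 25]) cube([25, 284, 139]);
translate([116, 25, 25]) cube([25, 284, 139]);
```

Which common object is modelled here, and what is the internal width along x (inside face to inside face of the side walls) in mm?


An open box. The internal width is 91 mm.

A 141×334 base slab with four walls standing on it — an open box. The base is 141 mm wide and the walls are 25 mm thick, so the internal width is 141 − 2 × 25 = 91 mm.


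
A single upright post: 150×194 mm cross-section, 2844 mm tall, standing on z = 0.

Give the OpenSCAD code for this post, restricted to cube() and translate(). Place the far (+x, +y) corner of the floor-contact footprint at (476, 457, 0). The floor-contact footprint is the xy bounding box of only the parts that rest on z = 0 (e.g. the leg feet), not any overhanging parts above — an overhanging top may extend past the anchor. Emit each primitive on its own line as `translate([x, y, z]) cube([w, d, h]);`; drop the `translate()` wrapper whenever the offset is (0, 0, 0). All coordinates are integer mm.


translate([326, 263, 0]) cube([150, 194, 2844]);


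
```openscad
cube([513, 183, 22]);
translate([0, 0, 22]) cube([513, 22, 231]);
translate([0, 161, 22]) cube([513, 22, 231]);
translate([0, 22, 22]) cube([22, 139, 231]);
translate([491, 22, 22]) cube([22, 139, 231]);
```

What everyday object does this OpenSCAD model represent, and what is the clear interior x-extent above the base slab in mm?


An open box. The internal width is 469 mm.

A 513×183 base slab with four walls standing on it — an open box. The base is 513 mm wide and the walls are 22 mm thick, so the internal width is 513 − 2 × 22 = 469 mm.


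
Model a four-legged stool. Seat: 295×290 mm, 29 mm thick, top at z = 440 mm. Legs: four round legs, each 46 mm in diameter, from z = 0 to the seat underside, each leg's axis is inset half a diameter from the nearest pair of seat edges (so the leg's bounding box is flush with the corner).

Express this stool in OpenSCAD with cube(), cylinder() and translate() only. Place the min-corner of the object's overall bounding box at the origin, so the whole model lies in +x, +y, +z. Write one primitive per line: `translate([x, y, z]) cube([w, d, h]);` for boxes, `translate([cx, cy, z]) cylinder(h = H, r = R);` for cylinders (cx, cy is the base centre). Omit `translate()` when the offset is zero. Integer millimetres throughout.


translate([0, 0, 411]) cube([295, 290, 29]);
translate([23, 23, 0]) cylinder(h = 411, r = 23);
translate([272, 23, 0]) cylinder(h = 411, r = 23);
translate([23, 267, 0]) cylinder(h = 411, r = 23);
translate([272, 267, 0]) cylinder(h = 411, r = 23);


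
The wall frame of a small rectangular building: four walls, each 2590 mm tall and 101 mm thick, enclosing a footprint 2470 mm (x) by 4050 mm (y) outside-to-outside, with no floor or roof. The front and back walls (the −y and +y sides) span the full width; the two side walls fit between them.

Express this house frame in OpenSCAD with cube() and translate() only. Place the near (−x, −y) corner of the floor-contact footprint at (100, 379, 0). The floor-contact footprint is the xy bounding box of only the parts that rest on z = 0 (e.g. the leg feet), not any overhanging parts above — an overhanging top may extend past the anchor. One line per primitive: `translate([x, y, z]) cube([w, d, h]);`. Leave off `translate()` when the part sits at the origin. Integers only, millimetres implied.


translate([100, 379, 0]) cube([2470, 101, 2590]);
translate([100, 4328, 0]) cube([2470, 101, 2590]);
translate([100, 480, 0]) cube([101, 3848, 2590]);
translate([2469, 480, 0]) cube([101, 3848, 2590]);


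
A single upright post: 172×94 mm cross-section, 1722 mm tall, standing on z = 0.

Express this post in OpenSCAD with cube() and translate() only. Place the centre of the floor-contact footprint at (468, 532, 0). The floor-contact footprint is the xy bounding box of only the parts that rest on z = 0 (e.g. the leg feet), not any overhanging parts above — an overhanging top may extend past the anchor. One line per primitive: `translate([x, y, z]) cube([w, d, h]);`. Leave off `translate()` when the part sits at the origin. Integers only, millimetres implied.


translate([382, 485, 0]) cube([172, 94, 1722]);


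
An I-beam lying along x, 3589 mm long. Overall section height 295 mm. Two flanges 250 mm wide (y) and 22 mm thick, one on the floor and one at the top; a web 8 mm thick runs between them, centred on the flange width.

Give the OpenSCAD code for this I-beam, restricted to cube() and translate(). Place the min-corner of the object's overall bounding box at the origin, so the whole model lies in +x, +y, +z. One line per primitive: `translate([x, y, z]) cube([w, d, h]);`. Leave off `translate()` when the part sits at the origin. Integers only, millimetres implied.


cube([3589, 250, 22]);
translate([0, 121, 22]) cube([3589, 8, 251]);
translate([0, 0, 273]) cube([3589, 250, 22]);


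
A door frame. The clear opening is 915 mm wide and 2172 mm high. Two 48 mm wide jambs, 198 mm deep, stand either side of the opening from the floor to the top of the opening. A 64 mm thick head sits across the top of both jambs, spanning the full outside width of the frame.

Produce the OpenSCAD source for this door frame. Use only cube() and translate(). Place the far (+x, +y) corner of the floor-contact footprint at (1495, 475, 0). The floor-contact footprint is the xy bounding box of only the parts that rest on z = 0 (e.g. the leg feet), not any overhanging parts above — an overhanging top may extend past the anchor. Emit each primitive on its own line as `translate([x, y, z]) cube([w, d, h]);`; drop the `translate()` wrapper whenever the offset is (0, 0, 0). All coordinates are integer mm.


translate([484, 277, 0]) cube([48, 198, 2172]);
translate([1447, 277, 0]) cube([48, 198, 2172]);
translate([484, 277, 2172]) cube([1011, 198, 64]);


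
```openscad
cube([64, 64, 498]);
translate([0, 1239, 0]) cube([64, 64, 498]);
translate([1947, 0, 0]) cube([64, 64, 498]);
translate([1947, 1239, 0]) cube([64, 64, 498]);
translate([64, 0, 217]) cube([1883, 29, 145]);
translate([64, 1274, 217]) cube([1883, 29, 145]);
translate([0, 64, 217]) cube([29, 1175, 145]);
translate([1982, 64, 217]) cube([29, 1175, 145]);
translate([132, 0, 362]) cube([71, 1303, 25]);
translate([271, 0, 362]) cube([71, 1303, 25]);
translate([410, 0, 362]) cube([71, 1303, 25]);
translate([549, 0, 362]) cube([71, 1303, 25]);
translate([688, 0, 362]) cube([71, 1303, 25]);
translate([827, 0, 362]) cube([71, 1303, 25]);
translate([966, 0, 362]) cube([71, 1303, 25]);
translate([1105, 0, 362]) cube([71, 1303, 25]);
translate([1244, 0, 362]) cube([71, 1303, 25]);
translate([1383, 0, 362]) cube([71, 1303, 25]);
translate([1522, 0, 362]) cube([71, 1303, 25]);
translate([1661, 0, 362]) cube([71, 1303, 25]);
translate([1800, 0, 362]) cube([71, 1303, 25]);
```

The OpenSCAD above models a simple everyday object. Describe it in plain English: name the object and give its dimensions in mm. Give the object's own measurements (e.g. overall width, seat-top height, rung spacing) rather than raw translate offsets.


A bed frame 2011 mm long (x) by 1303 mm wide (y). Four 64×64 mm corner posts, 498 mm tall, at the corners of the footprint. Four rails of 29 mm thickness and 145 mm height run between adjacent posts with their undersides at z = 217 mm, their outer faces flush with the outside of the frame (the two x-running rails run between the posts' inner faces; the two y-running rails run between the posts' inner faces). 13 slats, each 71 mm wide (x) and 25 mm thick, lie across the top of the two x-running rails, running the full 1303 mm width of the frame in y; along x they sit between the end posts with a 68 mm gap after the −x posts and between neighbouring slats, leaving 76 mm before the +x posts.


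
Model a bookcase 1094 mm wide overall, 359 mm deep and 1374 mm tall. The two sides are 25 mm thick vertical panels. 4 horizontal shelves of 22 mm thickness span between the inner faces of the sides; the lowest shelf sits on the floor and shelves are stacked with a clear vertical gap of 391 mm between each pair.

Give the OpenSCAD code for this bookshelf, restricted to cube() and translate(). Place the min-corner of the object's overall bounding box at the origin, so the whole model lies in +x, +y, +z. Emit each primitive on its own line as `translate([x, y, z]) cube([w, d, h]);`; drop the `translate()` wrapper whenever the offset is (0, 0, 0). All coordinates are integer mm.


cube([25, 359, 1374]);
translate([1069, 0, 0]) cube([25, 359, 1374]);
translate([25, 0, 0]) cube([1044, 359, 22]);
translate([25, 0, 413]) cube([1044, 359, 22]);
translate([25, 0, 826]) cube([1044, 359, 22]);
translate([25, 0, 1239]) cube([1044, 359, 22]);


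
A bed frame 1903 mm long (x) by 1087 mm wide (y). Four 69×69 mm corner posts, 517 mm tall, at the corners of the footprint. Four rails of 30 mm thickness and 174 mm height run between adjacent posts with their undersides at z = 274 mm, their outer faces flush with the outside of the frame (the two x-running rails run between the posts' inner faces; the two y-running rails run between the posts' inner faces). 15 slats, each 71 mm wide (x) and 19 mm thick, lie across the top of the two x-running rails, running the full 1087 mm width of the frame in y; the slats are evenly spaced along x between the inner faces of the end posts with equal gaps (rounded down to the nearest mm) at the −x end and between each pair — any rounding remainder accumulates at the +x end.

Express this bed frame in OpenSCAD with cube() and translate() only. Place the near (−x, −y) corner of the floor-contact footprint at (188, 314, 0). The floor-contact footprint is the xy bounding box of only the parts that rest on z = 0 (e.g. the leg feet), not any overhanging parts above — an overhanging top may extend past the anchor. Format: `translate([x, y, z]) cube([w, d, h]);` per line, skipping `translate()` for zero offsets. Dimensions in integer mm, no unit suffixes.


translate([188, 314, 0]) cube([69, 69, 517]);
translate([188, 1332, 0]) cube([69, 69, 517]);
translate([2022, 314, 0]) cube([69, 69, 517]);
translate([2022, 1332, 0]) cube([69, 69, 517]);
translate([257, 314, 274]) cube([1765, 30, 174]);
translate([257, 1371, 274]) cube([1765, 30, 174]);
translate([188, 383, 274]) cube([30, 949, 174]);
translate([2061, 383, 274]) cube([30, 949, 174]);
translate([300, 314, 448]) cube([71, 1087, 19]);
translate([414, 314, 448]) cube([71, 1087, 19]);
translate([528, 314, 448]) cube([71, 1087, 19]);
translate([642, 314, 448]) cube([71, 1087, 19]);
translate([756, 314, 448]) cube([71, 1087, 19]);
translate([870, 314, 448]) cube([71, 1087, 19]);
translate([984, 314, 448]) cube([71, 1087, 19]);
translate([1098, 314, 448]) cube([71, 1087, 19]);
translate([1212, 314, 448]) cube([71, 1087, 19]);
translate([1326, 314, 448]) cube([71, 1087, 19]);
translate([1440, 314, 448]) cube([71, 1087, 19]);
translate([1554, 314, 448]) cube([71, 1087, 19]);
translate([1668, 314, 448]) cube([71, 1087, 19]);
translate([1782, 314, 448]) cube([71, 1087, 19]);
translate([1896, 314, 448]) cube([71, 1087, 19]);


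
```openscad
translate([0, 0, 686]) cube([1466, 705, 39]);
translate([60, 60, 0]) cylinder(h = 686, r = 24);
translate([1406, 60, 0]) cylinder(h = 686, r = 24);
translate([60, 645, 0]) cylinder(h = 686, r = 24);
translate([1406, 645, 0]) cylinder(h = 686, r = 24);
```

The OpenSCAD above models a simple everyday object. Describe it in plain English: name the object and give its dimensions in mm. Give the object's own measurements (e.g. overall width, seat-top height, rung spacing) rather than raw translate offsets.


A table: top 1466 mm (x) × 705 mm (y), 39 mm thick, upper face at z = 725 mm, on four round legs of 48 mm diameter, each leg's bounding box inset 36 mm from the nearest pair of top edges from z = 0 to the bottom of the top.


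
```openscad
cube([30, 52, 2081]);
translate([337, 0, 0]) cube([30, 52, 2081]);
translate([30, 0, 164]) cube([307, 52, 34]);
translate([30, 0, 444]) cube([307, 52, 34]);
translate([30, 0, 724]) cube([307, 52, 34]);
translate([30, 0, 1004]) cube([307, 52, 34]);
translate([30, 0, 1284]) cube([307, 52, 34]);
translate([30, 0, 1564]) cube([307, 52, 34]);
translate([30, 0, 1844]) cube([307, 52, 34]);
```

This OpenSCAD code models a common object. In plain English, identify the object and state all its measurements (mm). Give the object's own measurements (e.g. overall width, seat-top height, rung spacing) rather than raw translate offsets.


A straight ladder. Two 30×52 mm vertical rails, 2081 mm tall, stand 367 mm apart (outside-to-outside) with their front faces coplanar on the −y side. 7 rungs, each 52 mm deep and 34 mm tall, span between the inner faces of the rails, front faces flush with the rails. The lowest rung's underside is at z = 164 mm and rungs are spaced 280 mm apart (underside to underside).


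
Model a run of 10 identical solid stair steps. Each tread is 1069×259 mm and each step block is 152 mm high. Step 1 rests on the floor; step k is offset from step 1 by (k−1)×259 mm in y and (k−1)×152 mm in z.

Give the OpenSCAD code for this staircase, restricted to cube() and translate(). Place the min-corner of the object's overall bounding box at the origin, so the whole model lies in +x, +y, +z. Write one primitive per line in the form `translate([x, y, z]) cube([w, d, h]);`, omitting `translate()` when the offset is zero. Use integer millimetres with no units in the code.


cube([1069, 259, 152]);
translate([0, 259, 152]) cube([1069, 259, 152]);
translate([0, 518, 304]) cube([1069, 259, 152]);
translate([0, 777, 456]) cube([1069, 259, 152]);
translate([0, 1036, 608]) cube([1069, 259, 152]);
translate([0, 1295, 760]) cube([1069, 259, 152]);
translate([0, 1554, 912]) cube([1069, 259, 152]);
translate([0, 1813, 1064]) cube([1069, 259, 152]);
translate([0, 2072, 1216]) cube([1069, 259, 152]);
translate([0, 2331, 1368]) cube([1069, 259, 152]);


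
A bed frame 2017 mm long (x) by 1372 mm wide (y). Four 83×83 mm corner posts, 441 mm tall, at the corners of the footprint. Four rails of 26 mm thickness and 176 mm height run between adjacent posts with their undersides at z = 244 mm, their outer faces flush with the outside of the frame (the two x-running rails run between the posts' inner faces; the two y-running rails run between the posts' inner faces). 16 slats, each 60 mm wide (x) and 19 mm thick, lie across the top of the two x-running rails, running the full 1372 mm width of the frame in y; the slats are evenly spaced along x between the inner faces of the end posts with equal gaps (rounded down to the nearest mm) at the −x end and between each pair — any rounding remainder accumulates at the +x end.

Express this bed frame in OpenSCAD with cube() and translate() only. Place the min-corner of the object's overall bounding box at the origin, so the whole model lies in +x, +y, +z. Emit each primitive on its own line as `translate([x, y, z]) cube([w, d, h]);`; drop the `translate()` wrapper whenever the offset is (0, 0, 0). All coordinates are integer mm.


// slat z = rail_z + rail_h = 244 + 176 = 420
// slat gap = ⌊(1851 − 16·60) / 17⌋ = 52
cube([83, 83, 441]);
translate([0, 1289, 0]) cube([83, 83, 441]);
translate([1934, 0, 0]) cube([83, 83, 441]);
translate([1934, 1289, 0]) cube([83, 83, 441]);
translate([83, 0, 244]) cube([1851, 26, 176]);
translate([83, 1346, 244]) cube([1851, 26, 176]);
translate([0, 83, 244]) cube([26, 1206, 176]);
translate([1991, 83, 244]) cube([26, 1206, 176]);
translate([135, 0, 420]) cube([60, 1372, 19]);
translate([247, 0, 420]) cube([60, 1372, 19]);
translate([359, 0, 420]) cube([60, 1372, 19]);
translate([471, 0, 420]) cube([60, 1372, 19]);
translate([583, 0, 420]) cube([60, 1372, 19]);
translate([695, 0, 420]) cube([60, 1372, 19]);
translate([807, 0, 420]) cube([60, 1372, 19]);
translate([919, 0, 420]) cube([60, 1372, 19]);
translate([1031, 0, 420]) cube([60, 1372, 19]);
translate([1143, 0, 420]) cube([60, 1372, 19]);
translate([1255, 0, 420]) cube([60, 1372, 19]);
translate([1367, 0, 420]) cube([60, 1372, 19]);
translate([1479, 0, 420]) cube([60, 1372, 19]);
translate([1591, 0, 420]) cube([60, 1372, 19]);
translate([1703, 0, 420]) cube([60, 1372, 19]);
translate([1815, 0, 420]) cube([60, 1372, 19]);


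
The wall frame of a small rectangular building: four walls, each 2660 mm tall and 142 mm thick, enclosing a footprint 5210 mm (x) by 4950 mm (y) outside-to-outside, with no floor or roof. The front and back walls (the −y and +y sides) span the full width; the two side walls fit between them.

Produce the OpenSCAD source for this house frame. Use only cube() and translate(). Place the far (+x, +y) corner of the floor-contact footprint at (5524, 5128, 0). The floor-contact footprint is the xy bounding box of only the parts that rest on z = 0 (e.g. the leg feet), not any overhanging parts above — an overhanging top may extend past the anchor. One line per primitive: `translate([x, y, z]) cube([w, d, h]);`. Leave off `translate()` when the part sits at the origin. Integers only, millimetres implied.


translate([314, 178, 0]) cube([5210, 142, 2660]);
translate([314, 4986, 0]) cube([5210, 142, 2660]);
translate([314, 320, 0]) cube([142, 4666, 2660]);
translate([5382, 320, 0]) cube([142, 4666, 2660]);


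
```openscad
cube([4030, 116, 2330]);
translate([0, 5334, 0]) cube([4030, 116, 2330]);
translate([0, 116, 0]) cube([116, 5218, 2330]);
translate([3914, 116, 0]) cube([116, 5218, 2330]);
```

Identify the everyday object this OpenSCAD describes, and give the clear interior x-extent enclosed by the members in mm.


A house (or room) frame. The interior width is 3798 mm.

Four 2330 mm walls enclosing a rectangle with no floor or roof — a room or house frame. Outside width is 4030 mm and wall thickness is 116 mm, so the interior width is 4030 − 2 × 116 = 3798 mm.


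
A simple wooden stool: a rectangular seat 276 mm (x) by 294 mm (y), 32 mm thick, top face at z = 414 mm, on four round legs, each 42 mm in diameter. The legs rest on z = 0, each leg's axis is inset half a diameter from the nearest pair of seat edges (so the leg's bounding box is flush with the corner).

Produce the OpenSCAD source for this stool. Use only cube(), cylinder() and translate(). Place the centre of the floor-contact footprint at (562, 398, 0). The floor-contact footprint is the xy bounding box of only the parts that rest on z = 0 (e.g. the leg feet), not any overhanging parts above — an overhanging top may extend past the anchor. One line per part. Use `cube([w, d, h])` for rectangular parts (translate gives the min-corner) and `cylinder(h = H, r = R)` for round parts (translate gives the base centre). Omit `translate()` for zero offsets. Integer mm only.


// leg_h = 414 - 32 = 382
translate([424, 251, 382]) cube([276, 294, 32]);
translate([445, 272, 0]) cylinder(h = 382, r = 21);
translate([679, 272, 0]) cylinder(h = 382, r = 21);
translate([445, 524, 0]) cylinder(h = 382, r = 21);
translate([679, 524, 0]) cylinder(h = 382, r = 21);


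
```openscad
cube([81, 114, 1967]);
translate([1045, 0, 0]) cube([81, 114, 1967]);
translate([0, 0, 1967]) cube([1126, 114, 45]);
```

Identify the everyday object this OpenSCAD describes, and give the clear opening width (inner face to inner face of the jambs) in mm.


A door frame. The clear opening width is 964 mm.

Two 1967 mm tall posts with a header on top — a door frame. The left jamb is 81 mm wide at x = 0; the right jamb starts at x = 1045. The clear opening is 1045 − 81 = 964 mm.


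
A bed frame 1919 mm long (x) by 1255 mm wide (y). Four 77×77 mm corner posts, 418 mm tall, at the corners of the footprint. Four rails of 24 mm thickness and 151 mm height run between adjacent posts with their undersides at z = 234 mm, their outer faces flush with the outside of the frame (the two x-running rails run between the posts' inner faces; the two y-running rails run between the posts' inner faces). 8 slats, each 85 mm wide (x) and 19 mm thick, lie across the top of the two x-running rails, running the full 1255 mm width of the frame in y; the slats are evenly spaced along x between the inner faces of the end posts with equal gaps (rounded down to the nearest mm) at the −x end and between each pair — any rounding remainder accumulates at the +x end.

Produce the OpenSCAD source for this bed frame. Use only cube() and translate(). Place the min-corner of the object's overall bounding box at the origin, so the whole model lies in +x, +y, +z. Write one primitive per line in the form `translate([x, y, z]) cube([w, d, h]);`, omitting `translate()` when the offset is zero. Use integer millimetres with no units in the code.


cube([77, 77, 418]);
translate([0, 1178, 0]) cube([77, 77, 418]);
translate([1842, 0, 0]) cube([77, 77, 418]);
translate([1842, 1178, 0]) cube([77, 77, 418]);
translate([77, 0, 234]) cube([1765, 24, 151]);
translate([77, 1231, 234]) cube([1765, 24, 151]);
translate([0, 77, 234]) cube([24, 1101, 151]);
translate([1895, 77, 234]) cube([24, 1101, 151]);
translate([197, 0, 385]) cube([85, 1255, 19]);
translate([402, 0, 385]) cube([85, 1255, 19]);
translate([607, 0, 385]) cube([85, 1255, 19]);
translate([812, 0, 385]) cube([85, 1255, 19]);
translate([1017, 0, 385]) cube([85, 1255, 19]);
translate([1222, 0, 385]) cube([85, 1255, 19]);
translate([1427, 0, 385]) cube([85, 1255, 19]);
translate([1632, 0, 385]) cube([85, 1255, 19]);


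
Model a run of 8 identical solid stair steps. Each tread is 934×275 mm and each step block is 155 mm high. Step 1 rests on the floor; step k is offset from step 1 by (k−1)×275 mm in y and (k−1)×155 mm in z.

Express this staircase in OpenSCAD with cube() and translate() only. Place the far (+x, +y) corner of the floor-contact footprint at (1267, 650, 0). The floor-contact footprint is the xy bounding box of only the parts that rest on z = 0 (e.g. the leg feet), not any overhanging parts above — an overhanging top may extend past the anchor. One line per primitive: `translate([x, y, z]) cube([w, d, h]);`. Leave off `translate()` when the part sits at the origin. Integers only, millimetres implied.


translate([333, 375, 0]) cube([934, 275, 155]);
translate([333, 650, 155]) cube([934, 275, 155]);
translate([333, 925, 310]) cube([934, 275, 155]);
translate([333, 1200, 465]) cube([934, 275, 155]);
translate([333, 1475, 620]) cube([934, 275, 155]);
translate([333, 1750, 775]) cube([934, 275, 155]);
translate([333, 2025, 930]) cube([934, 275, 155]);
translate([333, 2300, 1085]) cube([934, 275, 155]);


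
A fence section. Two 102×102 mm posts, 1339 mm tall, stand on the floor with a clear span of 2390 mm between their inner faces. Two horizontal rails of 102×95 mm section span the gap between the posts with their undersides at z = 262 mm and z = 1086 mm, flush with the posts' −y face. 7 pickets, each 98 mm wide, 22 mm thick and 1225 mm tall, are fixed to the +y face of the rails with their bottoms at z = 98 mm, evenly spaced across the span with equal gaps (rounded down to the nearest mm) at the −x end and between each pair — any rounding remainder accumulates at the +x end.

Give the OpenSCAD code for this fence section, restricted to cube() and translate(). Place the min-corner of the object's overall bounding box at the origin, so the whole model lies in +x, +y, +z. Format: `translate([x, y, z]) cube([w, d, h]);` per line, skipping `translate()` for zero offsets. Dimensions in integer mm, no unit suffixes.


cube([102, 102, 1339]);
translate([2492, 0, 0]) cube([102, 102, 1339]);
translate([102, 0, 262]) cube([2390, 102, 95]);
translate([102, 0, 1086]) cube([2390, 102, 95]);
translate([315, 102, 98]) cube([98, 22, 1225]);
translate([626, 102, 98]) cube([98, 22, 1225]);
translate([937, 102, 98]) cube([98, 22, 1225]);
translate([1248, 102, 98]) cube([98, 22, 1225]);
translate([1559, 102, 98]) cube([98, 22, 1225]);
translate([1870, 102, 98]) cube([98, 22, 1225]);
translate([2181, 102, 98]) cube([98, 22, 1225]);


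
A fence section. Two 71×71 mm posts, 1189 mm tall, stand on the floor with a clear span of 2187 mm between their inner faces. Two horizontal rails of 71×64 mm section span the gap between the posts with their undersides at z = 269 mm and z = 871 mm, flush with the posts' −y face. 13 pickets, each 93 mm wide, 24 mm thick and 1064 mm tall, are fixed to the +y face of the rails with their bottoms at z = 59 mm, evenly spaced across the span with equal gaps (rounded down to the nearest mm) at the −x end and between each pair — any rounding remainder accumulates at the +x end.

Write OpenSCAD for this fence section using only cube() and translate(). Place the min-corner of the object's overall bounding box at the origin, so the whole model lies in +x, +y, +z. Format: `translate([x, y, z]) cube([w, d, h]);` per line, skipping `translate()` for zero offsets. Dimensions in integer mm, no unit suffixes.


cube([71, 71, 1189]);
translate([2258, 0, 0]) cube([71, 71, 1189]);
translate([71, 0, 269]) cube([2187, 71, 64]);
translate([71, 0, 871]) cube([2187, 71, 64]);
translate([140, 71, 59]) cube([93, 24, 1064]);
translate([302, 71, 59]) cube([93, 24, 1064]);
translate([464, 71, 59]) cube([93, 24, 1064]);
translate([626, 71, 59]) cube([93, 24, 1064]);
translate([788, 71, 59]) cube([93, 24, 1064]);
translate([950, 71, 59]) cube([93, 24, 1064]);
translate([1112, 71, 59]) cube([93, 24, 1064]);
translate([1274, 71, 59]) cube([93, 24, 1064]);
translate([1436, 71, 59]) cube([93, 24, 1064]);
translate([1598, 71, 59]) cube([93, 24, 1064]);
translate([1760, 71, 59]) cube([93, 24, 1064]);
translate([1922, 71, 59]) cube([93, 24, 1064]);
translate([2084, 71, 59]) cube([93, 24, 1064]);


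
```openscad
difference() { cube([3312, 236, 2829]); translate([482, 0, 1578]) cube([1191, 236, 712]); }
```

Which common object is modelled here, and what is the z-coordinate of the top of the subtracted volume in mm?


A wall with a window opening. The window head height is 2290 mm.

A wall with a rectangular opening subtracted — a window. Sill at z = 1578, opening 712 mm tall, so the head is at 1578 + 712 = 2290 mm.


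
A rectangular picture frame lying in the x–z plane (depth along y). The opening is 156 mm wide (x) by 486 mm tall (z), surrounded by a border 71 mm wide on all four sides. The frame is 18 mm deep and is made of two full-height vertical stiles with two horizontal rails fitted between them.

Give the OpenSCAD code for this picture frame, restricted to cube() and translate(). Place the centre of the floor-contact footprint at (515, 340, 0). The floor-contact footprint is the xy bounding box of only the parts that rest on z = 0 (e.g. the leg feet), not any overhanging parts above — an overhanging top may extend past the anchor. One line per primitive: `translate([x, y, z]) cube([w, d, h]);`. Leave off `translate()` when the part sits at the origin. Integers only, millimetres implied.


translate([366, 331, 0]) cube([71, 18, 628]);
translate([593, 331, 0]) cube([71, 18, 628]);
translate([437, 331, 0]) cube([156, 18, 71]);
translate([437, 331, 557]) cube([156, 18, 71]);


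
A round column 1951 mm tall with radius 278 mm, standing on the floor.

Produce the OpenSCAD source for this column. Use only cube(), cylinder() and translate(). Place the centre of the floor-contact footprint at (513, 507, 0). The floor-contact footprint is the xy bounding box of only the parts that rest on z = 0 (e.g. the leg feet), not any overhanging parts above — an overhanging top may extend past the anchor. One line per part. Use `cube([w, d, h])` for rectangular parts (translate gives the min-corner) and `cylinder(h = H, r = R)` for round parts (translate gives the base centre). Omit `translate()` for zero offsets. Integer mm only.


translate([513, 507, 0]) cylinder(h = 1951, r = 278);


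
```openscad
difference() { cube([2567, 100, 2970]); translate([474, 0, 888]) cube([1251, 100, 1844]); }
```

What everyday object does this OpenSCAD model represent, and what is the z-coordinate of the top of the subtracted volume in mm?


A wall with a window opening. The window head height is 2732 mm.

A wall with a rectangular opening subtracted — a window. Sill at z = 888, opening 1844 mm tall, so the head is at 888 + 1844 = 2732 mm.


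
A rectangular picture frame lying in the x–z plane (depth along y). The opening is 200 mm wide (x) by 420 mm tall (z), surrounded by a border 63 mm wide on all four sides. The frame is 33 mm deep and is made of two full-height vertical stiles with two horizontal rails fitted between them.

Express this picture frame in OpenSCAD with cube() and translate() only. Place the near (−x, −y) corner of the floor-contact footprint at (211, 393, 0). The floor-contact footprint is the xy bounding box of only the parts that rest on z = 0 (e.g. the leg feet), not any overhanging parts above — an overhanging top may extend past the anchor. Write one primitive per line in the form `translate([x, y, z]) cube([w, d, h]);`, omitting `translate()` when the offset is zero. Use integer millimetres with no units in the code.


translate([211, 393, 0]) cube([63, 33, 546]);
translate([474, 393, 0]) cube([63, 33, 546]);
translate([274, 393, 0]) cube([200, 33, 63]);
translate([274, 393, 483]) cube([200, 33, 63]);


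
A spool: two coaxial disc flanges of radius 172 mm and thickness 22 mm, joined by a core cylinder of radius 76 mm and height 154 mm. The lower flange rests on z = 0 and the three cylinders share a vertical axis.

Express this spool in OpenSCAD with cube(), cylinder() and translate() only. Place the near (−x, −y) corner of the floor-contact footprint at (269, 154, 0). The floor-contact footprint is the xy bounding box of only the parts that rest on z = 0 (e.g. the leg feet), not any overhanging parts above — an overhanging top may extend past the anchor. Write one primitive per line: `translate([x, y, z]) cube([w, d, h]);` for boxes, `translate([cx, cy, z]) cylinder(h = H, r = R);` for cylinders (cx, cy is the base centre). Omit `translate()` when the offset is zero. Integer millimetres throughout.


translate([441, 326, 0]) cylinder(h = 22, r = 172);
translate([441, 326, 22]) cylinder(h = 154, r = 76);
translate([441, 326, 176]) cylinder(h = 22, r = 172);


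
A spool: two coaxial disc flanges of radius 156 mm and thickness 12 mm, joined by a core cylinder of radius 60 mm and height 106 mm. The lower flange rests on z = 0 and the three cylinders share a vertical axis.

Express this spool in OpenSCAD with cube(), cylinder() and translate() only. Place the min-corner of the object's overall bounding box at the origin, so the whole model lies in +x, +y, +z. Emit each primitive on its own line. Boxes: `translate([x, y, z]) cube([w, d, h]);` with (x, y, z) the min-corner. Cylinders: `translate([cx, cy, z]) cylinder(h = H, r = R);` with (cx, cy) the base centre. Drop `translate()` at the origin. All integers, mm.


translate([156, 156, 0]) cylinder(h = 12, r = 156);
translate([156, 156, 12]) cylinder(h = 106, r = 60);
translate([156, 156, 118]) cylinder(h = 12, r = 156);


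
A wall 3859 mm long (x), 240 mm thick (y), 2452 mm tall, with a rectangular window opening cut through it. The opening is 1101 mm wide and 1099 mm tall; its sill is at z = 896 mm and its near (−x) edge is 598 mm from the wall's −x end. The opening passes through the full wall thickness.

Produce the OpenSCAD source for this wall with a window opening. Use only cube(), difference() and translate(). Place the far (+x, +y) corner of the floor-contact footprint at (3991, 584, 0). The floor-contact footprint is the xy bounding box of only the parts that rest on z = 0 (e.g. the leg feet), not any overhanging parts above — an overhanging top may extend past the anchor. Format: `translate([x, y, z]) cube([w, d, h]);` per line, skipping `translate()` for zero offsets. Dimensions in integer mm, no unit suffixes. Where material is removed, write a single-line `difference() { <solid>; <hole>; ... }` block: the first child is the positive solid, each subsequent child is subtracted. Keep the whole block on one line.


difference() { translate([132, 344, 0]) cube([3859, 240, 2452]); translate([730, 344, 896]) cube([1101, 240, 1099]); }


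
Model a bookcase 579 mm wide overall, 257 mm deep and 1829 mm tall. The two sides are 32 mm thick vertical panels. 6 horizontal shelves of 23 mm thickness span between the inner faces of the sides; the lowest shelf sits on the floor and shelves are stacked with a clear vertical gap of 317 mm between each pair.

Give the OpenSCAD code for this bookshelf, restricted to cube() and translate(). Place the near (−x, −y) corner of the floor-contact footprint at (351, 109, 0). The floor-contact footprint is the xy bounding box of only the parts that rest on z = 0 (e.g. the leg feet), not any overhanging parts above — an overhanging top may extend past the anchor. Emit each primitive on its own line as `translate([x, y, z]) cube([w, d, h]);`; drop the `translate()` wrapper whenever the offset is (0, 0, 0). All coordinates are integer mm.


translate([351, 109, 0]) cube([32, 257, 1829]);
translate([898, 109, 0]) cube([32, 257, 1829]);
translate([383, 109, 0]) cube([515, 257, 23]);
translate([383, 109, 340]) cube([515, 257, 23]);
translate([383, 109, 680]) cube([515, 257, 23]);
translate([383, 109, 1020]) cube([515, 257, 23]);
translate([383, 109, 1360]) cube([515, 257, 23]);
translate([383, 109, 1700]) cube([515, 257, 23]);


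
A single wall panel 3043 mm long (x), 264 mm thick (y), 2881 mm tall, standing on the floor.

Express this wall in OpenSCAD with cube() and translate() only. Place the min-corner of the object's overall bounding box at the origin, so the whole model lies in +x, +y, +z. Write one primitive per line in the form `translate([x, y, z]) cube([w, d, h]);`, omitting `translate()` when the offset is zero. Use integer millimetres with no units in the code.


cube([3043, 264, 2881]);


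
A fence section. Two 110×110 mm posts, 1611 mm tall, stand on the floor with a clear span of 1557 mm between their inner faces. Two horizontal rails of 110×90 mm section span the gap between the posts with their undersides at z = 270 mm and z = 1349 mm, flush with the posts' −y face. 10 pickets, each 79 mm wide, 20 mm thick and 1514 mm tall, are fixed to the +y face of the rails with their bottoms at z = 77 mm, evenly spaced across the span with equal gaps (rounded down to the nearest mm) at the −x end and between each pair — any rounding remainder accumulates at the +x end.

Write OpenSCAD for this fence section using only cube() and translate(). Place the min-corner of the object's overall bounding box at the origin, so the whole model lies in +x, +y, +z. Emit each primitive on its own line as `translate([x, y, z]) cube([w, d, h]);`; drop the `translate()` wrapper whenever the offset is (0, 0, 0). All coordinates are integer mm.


cube([110, 110, 1611]);
translate([1667, 0, 0]) cube([110, 110, 1611]);
translate([110, 0, 270]) cube([1557, 110, 90]);
translate([110, 0, 1349]) cube([1557, 110, 90]);
translate([179, 110, 77]) cube([79, 20, 1514]);
translate([327, 110, 77]) cube([79, 20, 1514]);
translate([475, 110, 77]) cube([79, 20, 1514]);
translate([623, 110, 77]) cube([79, 20, 1514]);
translate([771, 110, 77]) cube([79, 20, 1514]);
translate([919, 110, 77]) cube([79, 20, 1514]);
translate([1067, 110, 77]) cube([79, 20, 1514]);
translate([1215, 110, 77]) cube([79, 20, 1514]);
translate([1363, 110, 77]) cube([79, 20, 1514]);
translate([1511, 110, 77]) cube([79, 20, 1514]);
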